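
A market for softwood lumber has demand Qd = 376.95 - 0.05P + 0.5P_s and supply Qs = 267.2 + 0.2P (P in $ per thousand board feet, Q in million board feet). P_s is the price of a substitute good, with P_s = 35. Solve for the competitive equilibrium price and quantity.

With P_s = 35, demand is Qd = 394.45 - 0.05P.
At equilibrium Qd = Qs, so 394.45 - 0.05P = 267.2 + 0.2P; collecting terms, 127.25 = 0.25P and P* = 509.
Substitute back: Q* = 394.45 - 0.05(509) = 369.

P* = 509, Q* = 369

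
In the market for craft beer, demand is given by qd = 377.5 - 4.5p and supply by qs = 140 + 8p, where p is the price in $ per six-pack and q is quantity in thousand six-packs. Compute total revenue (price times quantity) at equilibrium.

Total revenue = 5548

Equating demand and supply, 377.5 - 4.5p = 140 + 8p gives 12.5p = 237.5, so p* = 19.
Plugging p* into demand: q* = 377.5 - 4.5(19) = 292.
Total revenue = p* × q* = 19 × 292 = 5548.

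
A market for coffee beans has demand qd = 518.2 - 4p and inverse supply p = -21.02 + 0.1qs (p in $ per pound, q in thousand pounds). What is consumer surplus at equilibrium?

Consumer surplus = 23134.005

Rewriting in direct form: qs = 210.2 + 10p.
Equating demand and supply, 518.2 - 4p = 210.2 + 10p gives 14p = 308, so p* = 22.
Plugging p* into demand: q* = 518.2 - 4(22) = 430.2.
Demand choke price (qd = 0): p = 518.2/4 = 129.55. Consumer surplus = ½ × (129.55 - 22) × 430.2 = 23134.005.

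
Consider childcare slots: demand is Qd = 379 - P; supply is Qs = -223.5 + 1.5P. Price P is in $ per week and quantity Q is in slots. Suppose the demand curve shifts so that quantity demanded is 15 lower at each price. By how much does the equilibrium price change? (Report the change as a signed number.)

The market clears where 379 - P = -223.5 + 1.5P. Rearranging, 2.5P = 602.5, hence P* = 241.
Then Q* = 379 - 241 = 138.
After the shift, demand is Qd = 364 - P.
Re-solving, 2.5P = 587.5 gives P = 235 and Q = 129.
ΔP = 235 - 241 = -6.

ΔP = -6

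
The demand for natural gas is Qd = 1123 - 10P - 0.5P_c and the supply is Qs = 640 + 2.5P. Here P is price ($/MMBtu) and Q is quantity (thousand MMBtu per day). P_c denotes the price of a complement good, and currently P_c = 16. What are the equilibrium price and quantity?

P* = 38, Q* = 735

With P_c = 16, demand is Qd = 1115 - 10P.
Set Qd = Qs: 1115 - 10P = 640 + 2.5P, so 475 = 12.5P and P* = 38.
Then Q* = 1115 - 10(38) = 735.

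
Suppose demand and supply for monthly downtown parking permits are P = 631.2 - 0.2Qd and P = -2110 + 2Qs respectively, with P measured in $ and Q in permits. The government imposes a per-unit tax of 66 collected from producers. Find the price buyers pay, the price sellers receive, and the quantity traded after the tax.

Rewriting in direct form: Qd = 3156 - 5P and Qs = 1055 + 0.5P.
Producers keep P_s = P_b - 66 per unit, so supply in terms of the buyer price is Qs = 1022 + 0.5P_b.
Equate demand and the shifted supply: 3156 - 5P_b = 1022 + 0.5P_b, giving 5.5P_b = 2134, so P_b = 388.
Then P_s = 388 - 66 = 322 and Q = 3156 - 5(388) = 1216.

P_b = 388, P_s = 322, Q = 1216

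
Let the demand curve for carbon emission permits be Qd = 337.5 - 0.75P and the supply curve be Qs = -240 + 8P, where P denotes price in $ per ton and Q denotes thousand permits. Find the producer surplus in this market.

Producer surplus = 5184

The market clears where 337.5 - 0.75P = -240 + 8P. Rearranging, 8.75P = 577.5, hence P* = 66.
From the demand curve, Q* = 337.5 - 0.75(66) = 288.
Supply choke price (Qs = 0): P = 30. Producer surplus = ½ × (66 - 30) × 288 = 5184.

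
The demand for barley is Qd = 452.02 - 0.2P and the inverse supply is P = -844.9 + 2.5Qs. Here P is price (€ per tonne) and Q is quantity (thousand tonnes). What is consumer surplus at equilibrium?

Solving each curve for Q: Qs = 337.96 + 0.4P.
Equating demand and supply, 452.02 - 0.2P = 337.96 + 0.4P gives 0.6P = 114.06, so P* = 190.1.
From the demand curve, Q* = 452.02 - 0.2(190.1) = 414.
Demand choke price (Qd = 0): P = 452.02/0.2 = 2260.1. Consumer surplus = ½ × (2260.1 - 190.1) × 414 = 428490.

Consumer surplus = 428490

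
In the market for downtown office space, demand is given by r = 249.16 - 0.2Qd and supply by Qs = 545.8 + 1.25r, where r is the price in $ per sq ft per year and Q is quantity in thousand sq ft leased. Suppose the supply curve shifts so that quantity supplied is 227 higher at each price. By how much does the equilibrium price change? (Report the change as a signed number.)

Δr = -36.32

Solving each curve for Q: Qd = 1245.8 - 5r.
At equilibrium Qd = Qs, so 1245.8 - 5r = 545.8 + 1.25r; collecting terms, 700 = 6.25r and r* = 112.
Substitute back: Q* = 1245.8 - 5(112) = 685.8.
After the shift, supply is Qs = 772.8 + 1.25r.
New equilibrium: 473 = 6.25r, so r = 75.68 and Q = 867.4.
Δr = 75.68 - 112 = -36.32.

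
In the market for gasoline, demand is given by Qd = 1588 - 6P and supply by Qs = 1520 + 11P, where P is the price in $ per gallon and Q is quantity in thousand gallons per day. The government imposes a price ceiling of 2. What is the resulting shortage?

Shortage = 34

With P fixed at 2, quantity demanded is 1576 and quantity supplied is 1542.
Shortage = Qd - Qs = 1576 - 1542 = 34.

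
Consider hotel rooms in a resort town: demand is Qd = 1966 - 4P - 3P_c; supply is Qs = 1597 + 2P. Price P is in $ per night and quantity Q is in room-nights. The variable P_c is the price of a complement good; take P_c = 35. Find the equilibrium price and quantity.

With P_c = 35, demand is Qd = 1861 - 4P.
Set Qd = Qs: 1861 - 4P = 1597 + 2P, so 264 = 6P and P* = 44.
Substitute back: Q* = 1861 - 4(44) = 1685.

P* = 44, Q* = 1685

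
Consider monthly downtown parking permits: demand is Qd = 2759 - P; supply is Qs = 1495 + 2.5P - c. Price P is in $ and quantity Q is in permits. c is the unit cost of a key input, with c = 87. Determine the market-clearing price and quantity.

With c = 87, supply is Qs = 1408 + 2.5P.
At equilibrium Qd = Qs, so 2759 - P = 1408 + 2.5P; collecting terms, 1351 = 3.5P and P* = 386.
Plugging P* into demand: Q* = 2759 - 386 = 2373.

P* = 386, Q* = 2373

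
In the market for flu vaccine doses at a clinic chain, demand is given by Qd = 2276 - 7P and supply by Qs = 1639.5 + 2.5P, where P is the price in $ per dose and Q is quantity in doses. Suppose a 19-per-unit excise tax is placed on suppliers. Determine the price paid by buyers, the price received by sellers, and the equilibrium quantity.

P_b = 72, P_s = 53, Q = 1772

The tax drives a wedge P_b - P_s = 19. Substituting P_s = P_b - 19 into supply: Qs = 1592 + 2.5P_b.
Set Qd = Qs: 2276 - 7P_b = 1592 + 2.5P_b, so 684 = 9.5P_b and P_b = 72.
So P_s = 53 and the quantity traded is Q = 2276 - 7(72) = 1772.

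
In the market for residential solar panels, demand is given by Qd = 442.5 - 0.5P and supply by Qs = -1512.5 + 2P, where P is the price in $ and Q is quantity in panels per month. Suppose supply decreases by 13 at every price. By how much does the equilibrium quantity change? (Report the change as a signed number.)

ΔQ = -2.6

At equilibrium Qd = Qs, so 442.5 - 0.5P = -1512.5 + 2P; collecting terms, 1955 = 2.5P and P* = 782.
Then Q* = 442.5 - 0.5(782) = 51.5.
After the shift, supply is Qs = -1525.5 + 2P.
The new intersection has 1968 = 2.5P, i.e. P = 787.2, Q = 48.9.
ΔQ = 48.9 - 51.5 = -2.6.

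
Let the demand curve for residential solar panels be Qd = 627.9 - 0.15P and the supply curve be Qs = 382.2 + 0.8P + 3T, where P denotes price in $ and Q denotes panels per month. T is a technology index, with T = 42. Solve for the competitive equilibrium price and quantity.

With T = 42, supply is Qs = 508.2 + 0.8P.
Equating demand and supply, 627.9 - 0.15P = 508.2 + 0.8P gives 0.95P = 119.7, so P* = 126.
Substitute back: Q* = 627.9 - 0.15(126) = 609.

P* = 126, Q* = 609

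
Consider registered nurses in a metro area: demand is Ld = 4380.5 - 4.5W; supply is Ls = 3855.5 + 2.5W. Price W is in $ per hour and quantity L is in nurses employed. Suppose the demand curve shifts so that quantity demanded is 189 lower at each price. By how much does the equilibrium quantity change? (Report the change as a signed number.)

Equating demand and supply, 4380.5 - 4.5W = 3855.5 + 2.5W gives 7W = 525, so W* = 75.
Plugging W* into demand: L* = 4380.5 - 4.5(75) = 4043.
After the shift, demand is Ld = 4191.5 - 4.5W.
Re-solving, 7W = 336 gives W = 48 and L = 3975.5.
ΔL = 3975.5 - 4043 = -67.5.

ΔL = -67.5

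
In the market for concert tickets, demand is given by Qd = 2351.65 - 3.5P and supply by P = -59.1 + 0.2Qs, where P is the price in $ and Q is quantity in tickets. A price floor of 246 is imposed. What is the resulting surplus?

Surplus = 34.85

Solving each curve for Q: Qs = 295.5 + 5P.
With P fixed at 246, quantity demanded is 1490.65 and quantity supplied is 1525.5.
Surplus = Qs - Qd = 1525.5 - 1490.65 = 34.85.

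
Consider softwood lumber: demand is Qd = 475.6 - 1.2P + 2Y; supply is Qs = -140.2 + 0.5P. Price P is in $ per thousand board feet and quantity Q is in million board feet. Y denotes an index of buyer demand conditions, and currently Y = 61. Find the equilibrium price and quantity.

P* = 434, Q* = 76.8

With Y = 61, demand is Qd = 597.6 - 1.2P.
At equilibrium Qd = Qs, so 597.6 - 1.2P = -140.2 + 0.5P; collecting terms, 737.8 = 1.7P and P* = 434.
From the demand curve, Q* = 597.6 - 1.2(434) = 76.8.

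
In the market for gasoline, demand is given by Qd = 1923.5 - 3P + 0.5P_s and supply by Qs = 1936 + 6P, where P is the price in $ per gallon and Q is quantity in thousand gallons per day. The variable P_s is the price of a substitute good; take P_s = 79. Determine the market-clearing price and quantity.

P* = 3, Q* = 1954

With P_s = 79, demand is Qd = 1963 - 3P.
At equilibrium Qd = Qs, so 1963 - 3P = 1936 + 6P; collecting terms, 27 = 9P and P* = 3.
From the demand curve, Q* = 1963 - 3(3) = 1954.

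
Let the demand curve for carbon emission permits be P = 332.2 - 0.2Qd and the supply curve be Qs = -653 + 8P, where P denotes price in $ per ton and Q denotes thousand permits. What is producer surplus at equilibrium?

In direct form, Qd = 1661 - 5P.
The market clears where 1661 - 5P = -653 + 8P. Rearranging, 13P = 2314, hence P* = 178.
From the demand curve, Q* = 1661 - 5(178) = 771.
Supply choke price (Qs = 0): P = 81.625. Producer surplus = ½ × (178 - 81.625) × 771 = 37152.5625.

Producer surplus = 37152.5625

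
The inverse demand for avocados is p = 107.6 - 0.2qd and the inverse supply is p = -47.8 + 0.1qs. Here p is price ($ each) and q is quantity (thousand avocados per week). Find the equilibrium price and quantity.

In direct form, qd = 538 - 5p and qs = 478 + 10p.
At equilibrium qd = qs, so 538 - 5p = 478 + 10p; collecting terms, 60 = 15p and p* = 4.
From the demand curve, q* = 538 - 5(4) = 518.

p* = 4, q* = 518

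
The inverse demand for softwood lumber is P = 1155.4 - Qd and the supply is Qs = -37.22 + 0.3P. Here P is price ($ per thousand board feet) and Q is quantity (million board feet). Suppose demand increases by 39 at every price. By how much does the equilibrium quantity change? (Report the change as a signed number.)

In direct form, Qd = 1155.4 - P.
At equilibrium Qd = Qs, so 1155.4 - P = -37.22 + 0.3P; collecting terms, 1192.62 = 1.3P and P* = 917.4.
Substitute back: Q* = 1155.4 - 917.4 = 238.
After the shift, demand is Qd = 1194.4 - P.
The new intersection has 1231.62 = 1.3P, i.e. P = 947.4, Q = 247.
ΔQ = 247 - 238 = 9.

ΔQ = 9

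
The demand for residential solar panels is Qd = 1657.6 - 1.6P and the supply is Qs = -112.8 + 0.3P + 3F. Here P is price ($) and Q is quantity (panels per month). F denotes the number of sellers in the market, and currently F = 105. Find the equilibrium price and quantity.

P* = 766, Q* = 432

With F = 105, supply is Qs = 202.2 + 0.3P.
Equating demand and supply, 1657.6 - 1.6P = 202.2 + 0.3P gives 1.9P = 1455.4, so P* = 766.
From the demand curve, Q* = 1657.6 - 1.6(766) = 432.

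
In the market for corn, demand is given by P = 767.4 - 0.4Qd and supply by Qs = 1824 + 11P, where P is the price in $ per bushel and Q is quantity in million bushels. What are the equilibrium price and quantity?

Inverting to quantity form: Qd = 1918.5 - 2.5P.
Equating demand and supply, 1918.5 - 2.5P = 1824 + 11P gives 13.5P = 94.5, so P* = 7.
From the demand curve, Q* = 1918.5 - 2.5(7) = 1901.

P* = 7, Q* = 1901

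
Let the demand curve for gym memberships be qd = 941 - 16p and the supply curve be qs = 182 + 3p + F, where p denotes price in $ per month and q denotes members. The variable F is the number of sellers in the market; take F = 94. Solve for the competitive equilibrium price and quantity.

With F = 94, supply is qs = 276 + 3p.
Equating demand and supply, 941 - 16p = 276 + 3p gives 19p = 665, so p* = 35.
From the demand curve, q* = 941 - 16(35) = 381.

p* = 35, q* = 381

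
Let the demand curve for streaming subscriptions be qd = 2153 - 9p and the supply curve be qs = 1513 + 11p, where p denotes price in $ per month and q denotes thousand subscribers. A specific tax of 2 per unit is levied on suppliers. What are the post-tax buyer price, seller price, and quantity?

p_b = 33.1, p_s = 31.1, q = 1855.1

The tax drives a wedge p_b - p_s = 2. Substituting p_s = p_b - 2 into supply: qs = 1491 + 11p_b.
Market clearing requires 2153 - 9p_b = 1491 + 11p_b; hence 662 = 20p_b and p_b = 33.1.
So p_s = 31.1 and the quantity traded is q = 2153 - 9(33.1) = 1855.1.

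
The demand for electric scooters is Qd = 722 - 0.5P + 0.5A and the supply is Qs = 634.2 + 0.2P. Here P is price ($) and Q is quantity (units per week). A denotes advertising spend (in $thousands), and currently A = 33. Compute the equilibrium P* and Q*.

P* = 149, Q* = 664

With A = 33, demand is Qd = 738.5 - 0.5P.
Set Qd = Qs: 738.5 - 0.5P = 634.2 + 0.2P, so 104.3 = 0.7P and P* = 149.
Plugging P* into demand: Q* = 738.5 - 0.5(149) = 664.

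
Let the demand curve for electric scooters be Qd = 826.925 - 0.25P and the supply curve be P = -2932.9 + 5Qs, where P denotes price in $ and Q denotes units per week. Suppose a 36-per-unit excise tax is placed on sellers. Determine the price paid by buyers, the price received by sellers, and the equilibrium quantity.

P_b = 550.1, P_s = 514.1, Q = 689.4

Rewriting in direct form: Qs = 586.58 + 0.2P.
The tax drives a wedge P_b - P_s = 36. Substituting P_s = P_b - 36 into supply: Qs = 579.38 + 0.2P_b.
Market clearing requires 826.925 - 0.25P_b = 579.38 + 0.2P_b; hence 247.545 = 0.45P_b and P_b = 550.1.
Then P_s = 550.1 - 36 = 514.1 and Q = 826.925 - 0.25(550.1) = 689.4.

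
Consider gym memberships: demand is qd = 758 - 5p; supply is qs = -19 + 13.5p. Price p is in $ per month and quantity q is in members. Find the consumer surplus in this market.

Consumer surplus = 30030.4

At equilibrium qd = qs, so 758 - 5p = -19 + 13.5p; collecting terms, 777 = 18.5p and p* = 42.
From the demand curve, q* = 758 - 5(42) = 548.
Demand choke price (qd = 0): p = 758/5 = 151.6. Consumer surplus = ½ × (151.6 - 42) × 548 = 30030.4.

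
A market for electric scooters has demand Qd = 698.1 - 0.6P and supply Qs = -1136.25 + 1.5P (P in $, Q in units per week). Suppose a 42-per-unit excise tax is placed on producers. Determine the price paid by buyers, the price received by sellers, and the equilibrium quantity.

The tax drives a wedge P_b - P_s = 42. Substituting P_s = P_b - 42 into supply: Qs = -1199.25 + 1.5P_b.
Equate demand and the shifted supply: 698.1 - 0.6P_b = -1199.25 + 1.5P_b, giving 2.1P_b = 1897.35, so P_b = 903.5.
Then P_s = 903.5 - 42 = 861.5 and Q = 698.1 - 0.6(903.5) = 156.

P_b = 903.5, P_s = 861.5, Q = 156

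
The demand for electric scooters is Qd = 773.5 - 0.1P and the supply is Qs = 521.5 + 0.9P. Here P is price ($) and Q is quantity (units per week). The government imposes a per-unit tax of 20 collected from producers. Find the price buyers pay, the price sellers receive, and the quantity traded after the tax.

The tax drives a wedge P_b - P_s = 20. Substituting P_s = P_b - 20 into supply: Qs = 503.5 + 0.9P_b.
Set Qd = Qs: 773.5 - 0.1P_b = 503.5 + 0.9P_b, so 270 = P_b and P_b = 270.
So P_s = 250 and the quantity traded is Q = 773.5 - 0.1(270) = 746.5.

P_b = 270, P_s = 250, Q = 746.5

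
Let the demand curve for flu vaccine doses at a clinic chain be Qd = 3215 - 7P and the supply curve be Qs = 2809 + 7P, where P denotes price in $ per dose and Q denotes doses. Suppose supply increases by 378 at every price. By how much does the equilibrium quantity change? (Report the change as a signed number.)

ΔQ = 189

Set Qd = Qs: 3215 - 7P = 2809 + 7P, so 406 = 14P and P* = 29.
From the demand curve, Q* = 3215 - 7(29) = 3012.
After the shift, supply is Qs = 3187 + 7P.
Re-solving, 14P = 28 gives P = 2 and Q = 3201.
ΔQ = 3201 - 3012 = 189.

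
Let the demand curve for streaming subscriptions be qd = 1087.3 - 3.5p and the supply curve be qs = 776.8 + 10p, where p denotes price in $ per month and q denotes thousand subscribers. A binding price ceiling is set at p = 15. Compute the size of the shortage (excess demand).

Evaluating both curves at the ceiling price 15 gives qd = 1034.8, qs = 926.8.
Shortage = qd - qs = 1034.8 - 926.8 = 108.

Shortage = 108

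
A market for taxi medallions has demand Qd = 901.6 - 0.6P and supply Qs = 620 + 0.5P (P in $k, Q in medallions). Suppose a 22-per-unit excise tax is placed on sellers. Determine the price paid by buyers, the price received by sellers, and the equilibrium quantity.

The tax drives a wedge P_b - P_s = 22. Substituting P_s = P_b - 22 into supply: Qs = 609 + 0.5P_b.
Set Qd = Qs: 901.6 - 0.6P_b = 609 + 0.5P_b, so 292.6 = 1.1P_b and P_b = 266.
So P_s = 244 and the quantity traded is Q = 901.6 - 0.6(266) = 742.

P_b = 266, P_s = 244, Q = 742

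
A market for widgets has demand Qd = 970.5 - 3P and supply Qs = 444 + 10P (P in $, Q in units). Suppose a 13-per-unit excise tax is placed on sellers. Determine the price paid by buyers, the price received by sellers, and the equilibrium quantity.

P_b = 50.5, P_s = 37.5, Q = 819

The tax drives a wedge P_b - P_s = 13. Substituting P_s = P_b - 13 into supply: Qs = 314 + 10P_b.
Set Qd = Qs: 970.5 - 3P_b = 314 + 10P_b, so 656.5 = 13P_b and P_b = 50.5.
Then P_s = 50.5 - 13 = 37.5 and Q = 970.5 - 3(50.5) = 819.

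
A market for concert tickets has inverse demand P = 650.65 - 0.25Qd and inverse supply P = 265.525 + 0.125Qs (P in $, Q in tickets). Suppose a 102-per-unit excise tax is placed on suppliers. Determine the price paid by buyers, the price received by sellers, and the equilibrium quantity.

Rewriting in direct form: Qd = 2602.6 - 4P and Qs = -2124.2 + 8P.
The tax drives a wedge P_b - P_s = 102. Substituting P_s = P_b - 102 into supply: Qs = -2940.2 + 8P_b.
Equate demand and the shifted supply: 2602.6 - 4P_b = -2940.2 + 8P_b, giving 12P_b = 5542.8, so P_b = 461.9.
Then P_s = 461.9 - 102 = 359.9 and Q = 2602.6 - 4(461.9) = 755.

P_b = 461.9, P_s = 359.9, Q = 755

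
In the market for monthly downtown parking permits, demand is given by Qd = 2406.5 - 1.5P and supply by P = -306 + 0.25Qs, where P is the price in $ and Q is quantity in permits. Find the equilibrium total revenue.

Total revenue = 448060

In direct form, Qs = 1224 + 4P.
At equilibrium Qd = Qs, so 2406.5 - 1.5P = 1224 + 4P; collecting terms, 1182.5 = 5.5P and P* = 215.
Then Q* = 2406.5 - 1.5(215) = 2084.
Total revenue = P* × Q* = 215 × 2084 = 448060.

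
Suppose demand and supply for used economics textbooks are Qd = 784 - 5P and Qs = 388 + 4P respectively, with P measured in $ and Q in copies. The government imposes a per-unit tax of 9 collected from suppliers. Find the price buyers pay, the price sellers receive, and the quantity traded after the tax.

Suppliers keep P_s = P_b - 9 per unit, so supply in terms of the buyer price is Qs = 352 + 4P_b.
Equate demand and the shifted supply: 784 - 5P_b = 352 + 4P_b, giving 9P_b = 432, so P_b = 48.
Then P_s = 48 - 9 = 39 and Q = 784 - 5(48) = 544.

P_b = 48, P_s = 39, Q = 544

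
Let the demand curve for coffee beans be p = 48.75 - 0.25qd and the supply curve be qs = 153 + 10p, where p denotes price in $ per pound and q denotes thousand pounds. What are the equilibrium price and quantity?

p* = 3, q* = 183

In direct form, qd = 195 - 4p.
The market clears where 195 - 4p = 153 + 10p. Rearranging, 14p = 42, hence p* = 3.
Substitute back: q* = 195 - 4(3) = 183.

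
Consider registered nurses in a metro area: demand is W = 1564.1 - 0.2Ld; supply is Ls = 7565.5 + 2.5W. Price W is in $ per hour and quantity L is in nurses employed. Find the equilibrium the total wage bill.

The total wage bill = 260117

Solving each curve for L: Ld = 7820.5 - 5W.
At equilibrium Ld = Ls, so 7820.5 - 5W = 7565.5 + 2.5W; collecting terms, 255 = 7.5W and W* = 34.
Substitute back: L* = 7820.5 - 5(34) = 7650.5.
The total wage bill = W* × L* = 34 × 7650.5 = 260117.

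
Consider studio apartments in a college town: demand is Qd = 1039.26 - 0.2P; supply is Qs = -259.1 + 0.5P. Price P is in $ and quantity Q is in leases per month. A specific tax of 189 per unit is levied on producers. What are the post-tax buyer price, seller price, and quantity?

P_b = 1989.8, P_s = 1800.8, Q = 641.3

Producers keep P_s = P_b - 189 per unit, so supply in terms of the buyer price is Qs = -353.6 + 0.5P_b.
Set Qd = Qs: 1039.26 - 0.2P_b = -353.6 + 0.5P_b, so 1392.86 = 0.7P_b and P_b = 1989.8.
Then P_s = 1989.8 - 189 = 1800.8 and Q = 1039.26 - 0.2(1989.8) = 641.3.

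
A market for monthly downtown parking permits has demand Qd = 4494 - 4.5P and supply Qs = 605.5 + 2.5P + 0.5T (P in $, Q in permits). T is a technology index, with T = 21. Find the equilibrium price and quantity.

P* = 554, Q* = 2001

With T = 21, supply is Qs = 616 + 2.5P.
At equilibrium Qd = Qs, so 4494 - 4.5P = 616 + 2.5P; collecting terms, 3878 = 7P and P* = 554.
From the demand curve, Q* = 4494 - 4.5(554) = 2001.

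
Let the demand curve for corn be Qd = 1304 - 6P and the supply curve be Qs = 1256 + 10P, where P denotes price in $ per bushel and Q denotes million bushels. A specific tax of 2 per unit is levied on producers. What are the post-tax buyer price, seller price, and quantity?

P_b = 4.25, P_s = 2.25, Q = 1278.5

With a tax of 2 on producers, they supply based on the net price P_s = P_b - 2, so Qs = 1236 + 10P_b.
Market clearing requires 1304 - 6P_b = 1236 + 10P_b; hence 68 = 16P_b and P_b = 4.25.
So P_s = 2.25 and the quantity traded is Q = 1304 - 6(4.25) = 1278.5.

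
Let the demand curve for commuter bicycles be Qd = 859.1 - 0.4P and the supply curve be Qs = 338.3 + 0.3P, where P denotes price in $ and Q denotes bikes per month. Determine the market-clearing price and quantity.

P* = 744, Q* = 561.5

At equilibrium Qd = Qs, so 859.1 - 0.4P = 338.3 + 0.3P; collecting terms, 520.8 = 0.7P and P* = 744.
Substitute back: Q* = 859.1 - 0.4(744) = 561.5.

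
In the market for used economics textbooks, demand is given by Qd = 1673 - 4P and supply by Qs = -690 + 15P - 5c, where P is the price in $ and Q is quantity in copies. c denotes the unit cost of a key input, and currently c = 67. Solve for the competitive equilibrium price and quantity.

P* = 142, Q* = 1105

With c = 67, supply is Qs = -1025 + 15P.
The market clears where 1673 - 4P = -1025 + 15P. Rearranging, 19P = 2698, hence P* = 142.
Substitute back: Q* = 1673 - 4(142) = 1105.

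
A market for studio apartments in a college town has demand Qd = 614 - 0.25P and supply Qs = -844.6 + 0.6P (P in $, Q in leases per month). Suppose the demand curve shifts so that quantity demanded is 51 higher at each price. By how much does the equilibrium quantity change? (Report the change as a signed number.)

Equating demand and supply, 614 - 0.25P = -844.6 + 0.6P gives 0.85P = 1458.6, so P* = 1716.
Plugging P* into demand: Q* = 614 - 0.25(1716) = 185.
After the shift, demand is Qd = 665 - 0.25P.
New equilibrium: 1509.6 = 0.85P, so P = 1776 and Q = 221.
ΔQ = 221 - 185 = 36.

ΔQ = 36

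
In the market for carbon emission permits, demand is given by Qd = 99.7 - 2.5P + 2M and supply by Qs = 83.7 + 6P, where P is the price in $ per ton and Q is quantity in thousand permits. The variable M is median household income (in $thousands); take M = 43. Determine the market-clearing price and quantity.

P* = 12, Q* = 155.7

With M = 43, demand is Qd = 185.7 - 2.5P.
Set Qd = Qs: 185.7 - 2.5P = 83.7 + 6P, so 102 = 8.5P and P* = 12.
Substitute back: Q* = 185.7 - 2.5(12) = 155.7.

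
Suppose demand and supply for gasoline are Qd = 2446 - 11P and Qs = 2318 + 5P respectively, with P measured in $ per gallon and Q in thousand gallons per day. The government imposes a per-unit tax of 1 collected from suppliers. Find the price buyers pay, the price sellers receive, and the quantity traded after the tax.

Suppliers keep P_s = P_b - 1 per unit, so supply in terms of the buyer price is Qs = 2313 + 5P_b.
Market clearing requires 2446 - 11P_b = 2313 + 5P_b; hence 133 = 16P_b and P_b = 8.3125.
So P_s = 7.3125 and the quantity traded is Q = 2446 - 11(8.3125) = 2354.5625.

P_b = 8.3125, P_s = 7.3125, Q = 2354.5625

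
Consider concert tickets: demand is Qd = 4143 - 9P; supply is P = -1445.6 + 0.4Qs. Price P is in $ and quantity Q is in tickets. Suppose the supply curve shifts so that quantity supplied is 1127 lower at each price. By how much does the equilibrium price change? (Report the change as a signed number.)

In direct form, Qs = 3614 + 2.5P.
At equilibrium Qd = Qs, so 4143 - 9P = 3614 + 2.5P; collecting terms, 529 = 11.5P and P* = 46.
Then Q* = 4143 - 9(46) = 3729.
After the shift, supply is Qs = 2487 + 2.5P.
The new intersection has 1656 = 11.5P, i.e. P = 144, Q = 2847.
ΔP = 144 - 46 = 98.

ΔP = 98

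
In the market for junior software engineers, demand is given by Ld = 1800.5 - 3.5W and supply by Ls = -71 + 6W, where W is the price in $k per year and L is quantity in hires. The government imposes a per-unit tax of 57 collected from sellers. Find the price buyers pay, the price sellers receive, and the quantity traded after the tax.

W_b = 233, W_s = 176, L = 985

Sellers keep W_s = W_b - 57 per unit, so supply in terms of the buyer price is Ls = -413 + 6W_b.
Market clearing requires 1800.5 - 3.5W_b = -413 + 6W_b; hence 2213.5 = 9.5W_b and W_b = 233.
Then W_s = 233 - 57 = 176 and L = 1800.5 - 3.5(233) = 985.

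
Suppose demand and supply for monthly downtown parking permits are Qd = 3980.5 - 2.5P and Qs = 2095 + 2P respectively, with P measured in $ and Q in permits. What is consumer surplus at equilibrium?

The market clears where 3980.5 - 2.5P = 2095 + 2P. Rearranging, 4.5P = 1885.5, hence P* = 419.
From the demand curve, Q* = 3980.5 - 2.5(419) = 2933.
Demand choke price (Qd = 0): P = 3980.5/2.5 = 1592.2. Consumer surplus = ½ × (1592.2 - 419) × 2933 = 1720497.8.

Consumer surplus = 1720497.8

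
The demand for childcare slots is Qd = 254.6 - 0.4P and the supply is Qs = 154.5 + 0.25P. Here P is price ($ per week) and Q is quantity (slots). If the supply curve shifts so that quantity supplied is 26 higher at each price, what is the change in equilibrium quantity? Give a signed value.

Set Qd = Qs: 254.6 - 0.4P = 154.5 + 0.25P, so 100.1 = 0.65P and P* = 154.
Substitute back: Q* = 254.6 - 0.4(154) = 193.
After the shift, supply is Qs = 180.5 + 0.25P.
New equilibrium: 74.1 = 0.65P, so P = 114 and Q = 209.
ΔQ = 209 - 193 = 16.

ΔQ = 16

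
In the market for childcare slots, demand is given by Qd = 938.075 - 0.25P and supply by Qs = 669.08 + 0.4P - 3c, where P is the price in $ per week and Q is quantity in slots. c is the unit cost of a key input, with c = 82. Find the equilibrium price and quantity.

P* = 792.3, Q* = 740

With c = 82, supply is Qs = 423.08 + 0.4P.
The market clears where 938.075 - 0.25P = 423.08 + 0.4P. Rearranging, 0.65P = 514.995, hence P* = 792.3.
Plugging P* into demand: Q* = 938.075 - 0.25(792.3) = 740.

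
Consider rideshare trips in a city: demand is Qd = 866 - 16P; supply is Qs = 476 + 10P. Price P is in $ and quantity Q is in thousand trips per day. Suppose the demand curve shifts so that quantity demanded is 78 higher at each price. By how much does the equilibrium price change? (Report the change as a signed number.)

Equating demand and supply, 866 - 16P = 476 + 10P gives 26P = 390, so P* = 15.
Then Q* = 866 - 16(15) = 626.
After the shift, demand is Qd = 944 - 16P.
New equilibrium: 468 = 26P, so P = 18 and Q = 656.
ΔP = 18 - 15 = 3.

ΔP = 3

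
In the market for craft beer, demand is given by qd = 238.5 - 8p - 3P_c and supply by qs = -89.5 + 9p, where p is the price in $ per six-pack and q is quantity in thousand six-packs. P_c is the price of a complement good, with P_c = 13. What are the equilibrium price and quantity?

With P_c = 13, demand is qd = 199.5 - 8p.
Set qd = qs: 199.5 - 8p = -89.5 + 9p, so 289 = 17p and p* = 17.
Plugging p* into demand: q* = 199.5 - 8(17) = 63.5.

p* = 17, q* = 63.5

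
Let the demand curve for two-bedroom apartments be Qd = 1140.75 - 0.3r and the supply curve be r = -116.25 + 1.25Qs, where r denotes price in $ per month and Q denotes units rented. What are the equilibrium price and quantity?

r* = 952.5, Q* = 855

Solving each curve for Q: Qs = 93 + 0.8r.
Equating demand and supply, 1140.75 - 0.3r = 93 + 0.8r gives 1.1r = 1047.75, so r* = 952.5.
Plugging r* into demand: Q* = 1140.75 - 0.3(952.5) = 855.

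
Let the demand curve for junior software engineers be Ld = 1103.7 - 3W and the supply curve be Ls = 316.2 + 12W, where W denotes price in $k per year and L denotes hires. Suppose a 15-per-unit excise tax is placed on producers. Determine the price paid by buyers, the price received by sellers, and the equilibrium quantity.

Producers keep W_s = W_b - 15 per unit, so supply in terms of the buyer price is Ls = 136.2 + 12W_b.
Set Ld = Ls: 1103.7 - 3W_b = 136.2 + 12W_b, so 967.5 = 15W_b and W_b = 64.5.
Then W_s = 64.5 - 15 = 49.5 and L = 1103.7 - 3(64.5) = 910.2.

W_b = 64.5, W_s = 49.5, L = 910.2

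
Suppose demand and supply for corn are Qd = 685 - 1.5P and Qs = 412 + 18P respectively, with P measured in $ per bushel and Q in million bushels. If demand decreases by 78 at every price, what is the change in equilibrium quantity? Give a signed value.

ΔQ = -72

The market clears where 685 - 1.5P = 412 + 18P. Rearranging, 19.5P = 273, hence P* = 14.
Substitute back: Q* = 685 - 1.5(14) = 664.
After the shift, demand is Qd = 607 - 1.5P.
New equilibrium: 195 = 19.5P, so P = 10 and Q = 592.
ΔQ = 592 - 664 = -72.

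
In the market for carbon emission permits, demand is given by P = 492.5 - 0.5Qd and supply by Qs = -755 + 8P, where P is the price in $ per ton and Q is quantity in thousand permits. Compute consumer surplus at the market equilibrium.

Inverting to quantity form: Qd = 985 - 2P.
Equating demand and supply, 985 - 2P = -755 + 8P gives 10P = 1740, so P* = 174.
From the demand curve, Q* = 985 - 2(174) = 637.
Demand choke price (Qd = 0): P = 985/2 = 492.5. Consumer surplus = ½ × (492.5 - 174) × 637 = 101442.25.

Consumer surplus = 101442.25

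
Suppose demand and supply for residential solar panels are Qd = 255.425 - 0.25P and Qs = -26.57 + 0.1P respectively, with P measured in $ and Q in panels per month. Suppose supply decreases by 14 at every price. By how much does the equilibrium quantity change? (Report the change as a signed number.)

ΔQ = -10

Equating demand and supply, 255.425 - 0.25P = -26.57 + 0.1P gives 0.35P = 281.995, so P* = 805.7.
From the demand curve, Q* = 255.425 - 0.25(805.7) = 54.
After the shift, supply is Qs = -40.57 + 0.1P.
New equilibrium: 295.995 = 0.35P, so P = 845.7 and Q = 44.
ΔQ = 44 - 54 = -10.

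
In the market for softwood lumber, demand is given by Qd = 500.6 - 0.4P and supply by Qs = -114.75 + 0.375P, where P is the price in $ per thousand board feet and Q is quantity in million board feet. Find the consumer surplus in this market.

Consumer surplus = 41861.25

Equating demand and supply, 500.6 - 0.4P = -114.75 + 0.375P gives 0.775P = 615.35, so P* = 794.
Then Q* = 500.6 - 0.4(794) = 183.
Demand choke price (Qd = 0): P = 500.6/0.4 = 1251.5. Consumer surplus = ½ × (1251.5 - 794) × 183 = 41861.25.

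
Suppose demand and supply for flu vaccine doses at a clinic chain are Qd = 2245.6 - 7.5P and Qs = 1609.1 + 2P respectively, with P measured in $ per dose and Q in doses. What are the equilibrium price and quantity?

P* = 67, Q* = 1743.1

Equating demand and supply, 2245.6 - 7.5P = 1609.1 + 2P gives 9.5P = 636.5, so P* = 67.
Then Q* = 2245.6 - 7.5(67) = 1743.1.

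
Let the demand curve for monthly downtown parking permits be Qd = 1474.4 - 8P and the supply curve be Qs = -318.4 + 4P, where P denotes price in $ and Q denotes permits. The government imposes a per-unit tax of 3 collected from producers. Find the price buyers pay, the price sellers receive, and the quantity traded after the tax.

Producers keep P_s = P_b - 3 per unit, so supply in terms of the buyer price is Qs = -330.4 + 4P_b.
Market clearing requires 1474.4 - 8P_b = -330.4 + 4P_b; hence 1804.8 = 12P_b and P_b = 150.4.
So P_s = 147.4 and the quantity traded is Q = 1474.4 - 8(150.4) = 271.2.

P_b = 150.4, P_s = 147.4, Q = 271.2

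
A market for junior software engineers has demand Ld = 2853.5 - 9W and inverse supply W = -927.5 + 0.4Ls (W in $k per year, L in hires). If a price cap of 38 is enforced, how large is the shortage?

In direct form, Ls = 2318.75 + 2.5W.
With W fixed at 38, quantity demanded is 2511.5 and quantity supplied is 2413.75.
Shortage = Ld - Ls = 2511.5 - 2413.75 = 97.75.

Shortage = 97.75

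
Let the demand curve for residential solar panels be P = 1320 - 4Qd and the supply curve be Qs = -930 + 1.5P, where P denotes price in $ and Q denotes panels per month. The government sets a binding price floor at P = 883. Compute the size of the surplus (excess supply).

Surplus = 285.25

Rewriting in direct form: Qd = 330 - 0.25P.
Evaluating both curves at the floor price 883 gives Qd = 109.25, Qs = 394.5.
Surplus = Qs - Qd = 394.5 - 109.25 = 285.25.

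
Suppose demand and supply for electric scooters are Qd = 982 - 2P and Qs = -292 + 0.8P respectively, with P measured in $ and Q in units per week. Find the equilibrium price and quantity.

P* = 455, Q* = 72

Set Qd = Qs: 982 - 2P = -292 + 0.8P, so 1274 = 2.8P and P* = 455.
Then Q* = 982 - 2(455) = 72.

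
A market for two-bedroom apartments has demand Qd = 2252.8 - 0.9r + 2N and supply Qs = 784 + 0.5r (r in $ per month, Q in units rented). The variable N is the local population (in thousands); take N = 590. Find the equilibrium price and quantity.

r* = 1892, Q* = 1730

With N = 590, demand is Qd = 3432.8 - 0.9r.
At equilibrium Qd = Qs, so 3432.8 - 0.9r = 784 + 0.5r; collecting terms, 2648.8 = 1.4r and r* = 1892.
Substitute back: Q* = 3432.8 - 0.9(1892) = 1730.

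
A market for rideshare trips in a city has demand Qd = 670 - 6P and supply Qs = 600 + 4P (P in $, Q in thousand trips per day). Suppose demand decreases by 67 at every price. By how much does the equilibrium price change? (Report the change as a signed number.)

Set Qd = Qs: 670 - 6P = 600 + 4P, so 70 = 10P and P* = 7.
Plugging P* into demand: Q* = 670 - 6(7) = 628.
After the shift, demand is Qd = 603 - 6P.
Re-solving, 10P = 3 gives P = 0.3 and Q = 601.2.
ΔP = 0.3 - 7 = -6.7.

ΔP = -6.7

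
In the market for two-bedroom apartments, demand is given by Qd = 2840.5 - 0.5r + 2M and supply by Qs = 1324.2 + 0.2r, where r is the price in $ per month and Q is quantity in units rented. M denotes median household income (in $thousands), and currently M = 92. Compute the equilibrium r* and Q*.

r* = 2429, Q* = 1810

With M = 92, demand is Qd = 3024.5 - 0.5r.
At equilibrium Qd = Qs, so 3024.5 - 0.5r = 1324.2 + 0.2r; collecting terms, 1700.3 = 0.7r and r* = 2429.
Then Q* = 3024.5 - 0.5(2429) = 1810.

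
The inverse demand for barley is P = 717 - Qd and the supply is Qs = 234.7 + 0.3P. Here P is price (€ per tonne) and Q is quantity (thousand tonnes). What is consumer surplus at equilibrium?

Consumer surplus = 59858

Inverting to quantity form: Qd = 717 - P.
Equating demand and supply, 717 - P = 234.7 + 0.3P gives 1.3P = 482.3, so P* = 371.
From the demand curve, Q* = 717 - 371 = 346.
Demand choke price (Qd = 0): P = 717. Consumer surplus = ½ × (717 - 371) × 346 = 59858.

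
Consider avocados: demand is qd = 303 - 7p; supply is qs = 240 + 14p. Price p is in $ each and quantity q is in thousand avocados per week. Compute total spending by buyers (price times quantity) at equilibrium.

Set qd = qs: 303 - 7p = 240 + 14p, so 63 = 21p and p* = 3.
Then q* = 303 - 7(3) = 282.
Total spending by buyers = p* × q* = 3 × 282 = 846.

Total spending by buyers = 846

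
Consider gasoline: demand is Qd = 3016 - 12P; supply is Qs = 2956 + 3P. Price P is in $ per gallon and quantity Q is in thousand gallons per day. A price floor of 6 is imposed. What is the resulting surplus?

Evaluating both curves at the floor price 6 gives Qd = 2944, Qs = 2974.
Surplus = Qs - Qd = 2974 - 2944 = 30.

Surplus = 30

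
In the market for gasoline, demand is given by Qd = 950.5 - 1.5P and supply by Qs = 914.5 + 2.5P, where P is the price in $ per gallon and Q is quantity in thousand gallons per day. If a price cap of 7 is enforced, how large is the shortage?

Shortage = 8

Evaluating both curves at the ceiling price 7 gives Qd = 940, Qs = 932.
Shortage = Qd - Qs = 940 - 932 = 8.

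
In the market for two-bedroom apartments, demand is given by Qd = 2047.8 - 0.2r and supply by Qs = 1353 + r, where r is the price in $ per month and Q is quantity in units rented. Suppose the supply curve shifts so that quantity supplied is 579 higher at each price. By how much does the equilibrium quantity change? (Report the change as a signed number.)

ΔQ = 96.5

Set Qd = Qs: 2047.8 - 0.2r = 1353 + r, so 694.8 = 1.2r and r* = 579.
Plugging r* into demand: Q* = 2047.8 - 0.2(579) = 1932.
After the shift, supply is Qs = 1932 + r.
The new intersection has 115.8 = 1.2r, i.e. r = 96.5, Q = 2028.5.
ΔQ = 2028.5 - 1932 = 96.5.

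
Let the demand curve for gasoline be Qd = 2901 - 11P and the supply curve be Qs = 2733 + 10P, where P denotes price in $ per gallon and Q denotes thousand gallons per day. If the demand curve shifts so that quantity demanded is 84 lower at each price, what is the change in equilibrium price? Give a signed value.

The market clears where 2901 - 11P = 2733 + 10P. Rearranging, 21P = 168, hence P* = 8.
Then Q* = 2901 - 11(8) = 2813.
After the shift, demand is Qd = 2817 - 11P.
New equilibrium: 84 = 21P, so P = 4 and Q = 2773.
ΔP = 4 - 8 = -4.

ΔP = -4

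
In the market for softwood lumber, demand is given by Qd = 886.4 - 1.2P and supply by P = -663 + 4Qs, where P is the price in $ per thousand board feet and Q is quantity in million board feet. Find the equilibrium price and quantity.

P* = 497, Q* = 290

Solving each curve for Q: Qs = 165.75 + 0.25P.
Set Qd = Qs: 886.4 - 1.2P = 165.75 + 0.25P, so 720.65 = 1.45P and P* = 497.
Plugging P* into demand: Q* = 886.4 - 1.2(497) = 290.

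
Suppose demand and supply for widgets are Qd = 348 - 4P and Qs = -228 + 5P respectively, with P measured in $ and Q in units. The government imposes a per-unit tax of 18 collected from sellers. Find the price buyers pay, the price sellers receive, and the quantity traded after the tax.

The tax drives a wedge P_b - P_s = 18. Substituting P_s = P_b - 18 into supply: Qs = -318 + 5P_b.
Equate demand and the shifted supply: 348 - 4P_b = -318 + 5P_b, giving 9P_b = 666, so P_b = 74.
So P_s = 56 and the quantity traded is Q = 348 - 4(74) = 52.

P_b = 74, P_s = 56, Q = 52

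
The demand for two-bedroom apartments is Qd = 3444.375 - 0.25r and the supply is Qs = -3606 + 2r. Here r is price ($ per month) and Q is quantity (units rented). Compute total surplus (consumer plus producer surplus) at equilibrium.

The market clears where 3444.375 - 0.25r = -3606 + 2r. Rearranging, 2.25r = 7050.375, hence r* = 3133.5.
From the demand curve, Q* = 3444.375 - 0.25(3133.5) = 2661.
Demand choke price = 13777.5; supply choke price = 1803. CS = ½(13777.5 - 3133.5)(2661) = 14161842; PS = ½(3133.5 - 1803)(2661) = 1770230.25. Total surplus = 15932072.25.

Total surplus = 15932072.25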